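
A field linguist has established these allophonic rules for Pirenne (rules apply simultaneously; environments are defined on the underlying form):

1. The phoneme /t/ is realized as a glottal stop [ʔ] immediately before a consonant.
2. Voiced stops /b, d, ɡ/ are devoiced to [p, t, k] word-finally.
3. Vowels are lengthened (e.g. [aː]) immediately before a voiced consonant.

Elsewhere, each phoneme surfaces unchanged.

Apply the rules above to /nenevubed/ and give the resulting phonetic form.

[neːneːvuːbeːt]

/e/ (between /n/ and /n/) occurs before a voiced consonant → [eː] by rule 3.
/e/ — between /n/ and /v/, before a voiced consonant — surfaces as [eː] (rule 3).
/u/ — between /v/ and /b/, before a voiced consonant — surfaces as [uː] (rule 3).
/b/ (between /u/ and /e/): rule 2 targets it, but not word-finally → unchanged [b].
Rule 3 applies to /e/ (between /b/ and /d/: before a voiced consonant) → [eː].
/d/ meets the environment for rule 2 (word-finally) → [t].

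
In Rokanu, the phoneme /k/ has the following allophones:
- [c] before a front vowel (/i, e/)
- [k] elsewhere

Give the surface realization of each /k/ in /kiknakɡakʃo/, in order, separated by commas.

Occurrence 1 (position 1): before a front vowel → [c].
Occurrence 2 (position 3): no conditioning environment matches → elsewhere allophone [k].
Occurrence 3 (position 6): no conditioning environment matches → elsewhere allophone [k].
Occurrence 4 (position 9): no conditioning environment matches → elsewhere allophone [k].

[c], [k], [k], [k]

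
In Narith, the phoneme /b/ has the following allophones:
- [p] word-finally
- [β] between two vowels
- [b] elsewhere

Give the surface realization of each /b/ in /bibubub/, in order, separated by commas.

[b], [β], [β], [p]

Occurrence 1 (position 1): no conditioning environment matches → elsewhere allophone [b].
Occurrence 2 (position 3): between two vowels → [β].
Occurrence 3 (position 5): between two vowels → [β].
Occurrence 4 (position 7): word-finally → [p].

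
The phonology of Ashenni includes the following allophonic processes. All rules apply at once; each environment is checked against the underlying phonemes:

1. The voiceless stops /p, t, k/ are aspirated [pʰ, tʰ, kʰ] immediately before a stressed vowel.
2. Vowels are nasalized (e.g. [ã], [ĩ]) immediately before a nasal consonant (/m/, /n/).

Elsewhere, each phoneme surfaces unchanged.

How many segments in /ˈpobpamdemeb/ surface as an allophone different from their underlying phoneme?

3

Segments that undergo a rule: /p/ → [pʰ] (rule 1); /a/ → [ã] (rule 2); /e/ → [ẽ] (rule 2).
All other segments surface unchanged.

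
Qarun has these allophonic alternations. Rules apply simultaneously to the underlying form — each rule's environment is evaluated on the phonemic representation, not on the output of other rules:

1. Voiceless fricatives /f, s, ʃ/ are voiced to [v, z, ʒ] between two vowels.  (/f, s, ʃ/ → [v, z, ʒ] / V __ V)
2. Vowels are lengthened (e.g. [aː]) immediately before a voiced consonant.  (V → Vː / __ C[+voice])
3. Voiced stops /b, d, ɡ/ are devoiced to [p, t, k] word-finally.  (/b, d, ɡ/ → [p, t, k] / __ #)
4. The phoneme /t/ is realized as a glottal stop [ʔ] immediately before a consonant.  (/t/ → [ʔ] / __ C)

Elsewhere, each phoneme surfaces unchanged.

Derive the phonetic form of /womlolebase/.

[woːmloːleːbaze]

/w/ — not in any rule's target class → [w].
/o/ — between /w/ and /m/, before a voiced consonant — surfaces as [oː] (rule 2).
/m/ (between /o/ and /l/): no rule targets it → [m].
/l/ (between /m/ and /o/): no rule targets it → [l].
/o/ meets the environment for rule 2 (before a voiced consonant) → [oː].
/l/ — not in any rule's target class → [l].
/e/ meets the environment for rule 2 (before a voiced consonant) → [eː].
/b/ (between /e/ and /a/) fails the environment for rule 3, so it stays [b].
/a/ (between /b/ and /s/): rule 2 targets it, but not before a voiced consonant → unchanged [a].
Rule 1 applies to /s/ (between /a/ and /e/: between two vowels) → [z].
/e/ (word-final) is in the target of rule 2 but the environment (before a voiced consonant) is not met → [e].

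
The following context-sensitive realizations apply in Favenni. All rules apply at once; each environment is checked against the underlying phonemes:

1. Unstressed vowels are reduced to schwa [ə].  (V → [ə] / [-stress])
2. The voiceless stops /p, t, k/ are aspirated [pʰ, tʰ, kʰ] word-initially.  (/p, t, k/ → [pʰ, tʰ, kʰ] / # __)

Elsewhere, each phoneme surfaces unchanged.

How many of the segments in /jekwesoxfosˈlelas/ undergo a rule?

5

Segments that undergo a rule: /e/ → [ə] (rule 1); /e/ → [ə] (rule 1); /o/ → [ə] (rule 1); /o/ → [ə] (rule 1); /a/ → [ə] (rule 1).
All other segments surface unchanged.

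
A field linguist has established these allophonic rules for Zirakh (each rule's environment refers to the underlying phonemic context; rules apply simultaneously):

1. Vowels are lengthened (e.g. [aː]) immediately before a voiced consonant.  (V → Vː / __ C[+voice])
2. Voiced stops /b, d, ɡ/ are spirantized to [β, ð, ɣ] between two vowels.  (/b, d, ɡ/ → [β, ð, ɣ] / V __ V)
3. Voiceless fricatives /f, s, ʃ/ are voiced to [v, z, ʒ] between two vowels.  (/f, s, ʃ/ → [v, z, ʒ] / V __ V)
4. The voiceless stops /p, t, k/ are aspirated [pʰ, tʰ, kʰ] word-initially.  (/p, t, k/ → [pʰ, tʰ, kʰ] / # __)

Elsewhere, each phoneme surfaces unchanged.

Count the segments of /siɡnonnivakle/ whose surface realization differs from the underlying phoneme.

3

Segments that undergo a rule: /i/ → [iː] (rule 1); /o/ → [oː] (rule 1); /i/ → [iː] (rule 1).
All other segments surface unchanged.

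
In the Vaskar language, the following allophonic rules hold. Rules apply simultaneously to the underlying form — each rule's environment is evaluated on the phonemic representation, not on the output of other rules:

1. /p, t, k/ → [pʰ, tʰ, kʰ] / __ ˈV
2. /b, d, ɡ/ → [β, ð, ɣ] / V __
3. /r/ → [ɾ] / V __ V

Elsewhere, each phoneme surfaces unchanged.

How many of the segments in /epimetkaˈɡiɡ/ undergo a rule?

Segments that undergo a rule: /ɡ/ → [ɣ] (rule 2); /ɡ/ → [ɣ] (rule 2).
All other segments surface unchanged.

2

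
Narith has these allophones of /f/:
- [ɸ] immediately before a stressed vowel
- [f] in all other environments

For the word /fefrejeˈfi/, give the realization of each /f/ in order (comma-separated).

Occurrence 1 (position 1): no conditioning environment matches → elsewhere allophone [f].
Occurrence 2 (position 3): no conditioning environment matches → elsewhere allophone [f].
Occurrence 3 (position 8): immediately before a stressed vowel → [ɸ].

[f], [f], [ɸ]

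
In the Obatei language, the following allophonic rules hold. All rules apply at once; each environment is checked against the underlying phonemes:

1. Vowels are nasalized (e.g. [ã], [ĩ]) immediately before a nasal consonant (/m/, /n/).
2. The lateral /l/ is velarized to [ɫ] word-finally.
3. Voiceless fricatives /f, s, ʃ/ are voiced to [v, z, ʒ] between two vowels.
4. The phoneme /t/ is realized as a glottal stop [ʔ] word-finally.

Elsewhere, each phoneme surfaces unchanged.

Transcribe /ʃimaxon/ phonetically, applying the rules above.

[ʃĩmaxõn]

/ʃ/ (word-initial) is in the target of rule 3 but the environment (between two vowels) is not met → [ʃ].
/i/ (between /ʃ/ and /m/) occurs before a nasal consonant → [ĩ] by rule 1.
/a/ (between /m/ and /x/) fails the environment for rule 1, so it stays [a].
/o/ (between /x/ and /n/) occurs before a nasal consonant → [õ] by rule 1.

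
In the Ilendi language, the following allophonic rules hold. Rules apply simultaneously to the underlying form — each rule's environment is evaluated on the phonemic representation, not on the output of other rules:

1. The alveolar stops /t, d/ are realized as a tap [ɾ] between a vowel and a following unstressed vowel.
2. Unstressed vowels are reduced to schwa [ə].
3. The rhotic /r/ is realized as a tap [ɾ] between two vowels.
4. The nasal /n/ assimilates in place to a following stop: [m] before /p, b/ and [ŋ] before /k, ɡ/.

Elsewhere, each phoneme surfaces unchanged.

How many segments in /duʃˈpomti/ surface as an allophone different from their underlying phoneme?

Segments that undergo a rule: /u/ → [ə] (rule 2); /i/ → [ə] (rule 2).
All other segments surface unchanged.

2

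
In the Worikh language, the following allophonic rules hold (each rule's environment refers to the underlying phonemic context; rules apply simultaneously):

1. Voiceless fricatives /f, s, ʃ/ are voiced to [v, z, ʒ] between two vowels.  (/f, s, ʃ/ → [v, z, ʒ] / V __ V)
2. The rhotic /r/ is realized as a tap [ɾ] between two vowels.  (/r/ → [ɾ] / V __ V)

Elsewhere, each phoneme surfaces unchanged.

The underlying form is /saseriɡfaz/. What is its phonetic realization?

/s/ (word-initial) fails the environment for rule 1, so it stays [s].
/a/ (between /s/ and /s/): no rule targets it → [a].
/s/ (between /a/ and /e/): between two vowels, so rule 1 applies → [z].
/e/ (between /s/ and /r/): no rule targets it → [e].
/r/ (between /e/ and /i/) occurs between two vowels → [ɾ] by rule 2.
/i/ stays [i].
/ɡ/ (between /i/ and /f/) is unaffected → [ɡ].
/f/ — between /ɡ/ and /a/; rule 1 does not apply here → [f].
/a/ stays [a].
/z/ — not in any rule's target class → [z].

[sazeɾiɡfaz]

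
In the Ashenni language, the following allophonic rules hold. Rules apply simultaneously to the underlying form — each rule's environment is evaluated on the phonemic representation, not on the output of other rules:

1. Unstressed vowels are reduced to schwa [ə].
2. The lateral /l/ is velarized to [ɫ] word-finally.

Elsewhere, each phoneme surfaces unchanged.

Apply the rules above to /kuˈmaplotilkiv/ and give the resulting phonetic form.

/k/ — not in any rule's target class → [k].
/u/ meets the environment for rule 1 (in an unstressed syllable) → [ə].
/m/ (between /u/ and /a/) is unaffected → [m].
/a/ (between /m/ and /p/) fails the environment for rule 1, so it stays [a].
/p/ (between /a/ and /l/) is unaffected → [p].
/l/ (between /p/ and /o/): rule 2 targets it, but not word-finally → unchanged [l].
/o/ — between /l/ and /t/, in an unstressed syllable — surfaces as [ə] (rule 1).
/t/ (between /o/ and /i/) is unaffected → [t].
/i/ meets the environment for rule 1 (in an unstressed syllable) → [ə].
/l/ — between /i/ and /k/; rule 2 does not apply here → [l].
/k/ (between /l/ and /i/) is unaffected → [k].
/i/ (between /k/ and /v/) occurs in an unstressed syllable → [ə] by rule 1.
/v/ (word-final): no rule targets it → [v].

[kəˈmaplətəlkəv]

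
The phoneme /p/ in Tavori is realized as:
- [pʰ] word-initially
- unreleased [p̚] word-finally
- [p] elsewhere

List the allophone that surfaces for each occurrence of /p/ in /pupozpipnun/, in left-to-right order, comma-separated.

[pʰ], [p], [p], [p]

Occurrence 1 (position 1): word-initially → [pʰ].
Occurrence 2 (position 3): no conditioning environment matches → elsewhere allophone [p].
Occurrence 3 (position 6): no conditioning environment matches → elsewhere allophone [p].
Occurrence 4 (position 8): no conditioning environment matches → elsewhere allophone [p].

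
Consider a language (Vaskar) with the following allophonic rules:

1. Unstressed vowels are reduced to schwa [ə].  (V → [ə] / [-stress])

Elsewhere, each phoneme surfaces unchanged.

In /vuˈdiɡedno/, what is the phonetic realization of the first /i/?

[i]

/i/ (between /d/ and /ɡ/) fails the environment for rule 1, so it stays [i].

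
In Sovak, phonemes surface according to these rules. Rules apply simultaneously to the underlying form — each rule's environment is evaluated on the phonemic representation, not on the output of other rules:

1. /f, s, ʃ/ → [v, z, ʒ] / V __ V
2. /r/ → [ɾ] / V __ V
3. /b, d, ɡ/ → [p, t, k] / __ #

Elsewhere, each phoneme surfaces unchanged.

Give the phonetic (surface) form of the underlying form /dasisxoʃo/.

/d/ (word-initial) fails the environment for rule 3, so it stays [d].
/a/ — not in any rule's target class → [a].
/s/ (between /a/ and /i/): between two vowels, so rule 1 applies → [z].
/i/ (between /s/ and /s/): no rule targets it → [i].
/s/ (between /i/ and /x/) fails the environment for rule 1, so it stays [s].
/x/ (between /s/ and /o/) is unaffected → [x].
/o/ (between /x/ and /ʃ/) is unaffected → [o].
/ʃ/ meets the environment for rule 1 (between two vowels) → [ʒ].
/o/ (word-final) is unaffected → [o].

[dazisxoʒo]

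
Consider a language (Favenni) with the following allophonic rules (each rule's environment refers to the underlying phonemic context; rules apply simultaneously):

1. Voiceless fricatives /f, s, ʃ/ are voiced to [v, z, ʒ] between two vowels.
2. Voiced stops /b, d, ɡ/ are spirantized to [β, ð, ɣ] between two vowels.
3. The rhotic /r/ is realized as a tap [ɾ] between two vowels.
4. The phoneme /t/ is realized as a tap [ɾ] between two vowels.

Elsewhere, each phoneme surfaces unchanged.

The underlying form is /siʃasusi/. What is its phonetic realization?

[siʒazuzi]

/s/ (word-initial) fails the environment for rule 1, so it stays [s].
/i/ (between /s/ and /ʃ/) is unaffected → [i].
/ʃ/ — between /i/ and /a/, between two vowels — surfaces as [ʒ] (rule 1).
/a/ — not in any rule's target class → [a].
/s/ (between /a/ and /u/): between two vowels, so rule 1 applies → [z].
/u/ (between /s/ and /s/): no rule targets it → [u].
Rule 1 applies to /s/ (between /u/ and /i/: between two vowels) → [z].
/i/ — not in any rule's target class → [i].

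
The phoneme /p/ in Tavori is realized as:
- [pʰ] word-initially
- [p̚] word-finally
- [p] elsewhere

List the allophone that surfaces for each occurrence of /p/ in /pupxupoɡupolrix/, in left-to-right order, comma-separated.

[pʰ], [p], [p], [p]

Occurrence 1 (position 1): word-initially → [pʰ].
Occurrence 2 (position 3): no conditioning environment matches → elsewhere allophone [p].
Occurrence 3 (position 6): no conditioning environment matches → elsewhere allophone [p].
Occurrence 4 (position 10): no conditioning environment matches → elsewhere allophone [p].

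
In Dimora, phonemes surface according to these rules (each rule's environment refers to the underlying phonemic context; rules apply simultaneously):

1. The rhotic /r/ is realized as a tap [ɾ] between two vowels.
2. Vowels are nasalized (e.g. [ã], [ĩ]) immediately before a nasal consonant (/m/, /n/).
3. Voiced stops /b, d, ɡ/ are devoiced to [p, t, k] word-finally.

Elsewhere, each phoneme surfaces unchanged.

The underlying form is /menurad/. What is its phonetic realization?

[mẽnuɾat]

/m/ (word-initial) is unaffected → [m].
/e/ (between /m/ and /n/) occurs before a nasal consonant → [ẽ] by rule 2.
/n/ — not in any rule's target class → [n].
/u/ — between /n/ and /r/; rule 2 does not apply here → [u].
Rule 1 applies to /r/ (between /u/ and /a/: between two vowels) → [ɾ].
/a/ (between /r/ and /d/): rule 2 targets it, but not before a nasal consonant → unchanged [a].
Rule 3 applies to /d/ (word-final: word-finally) → [t].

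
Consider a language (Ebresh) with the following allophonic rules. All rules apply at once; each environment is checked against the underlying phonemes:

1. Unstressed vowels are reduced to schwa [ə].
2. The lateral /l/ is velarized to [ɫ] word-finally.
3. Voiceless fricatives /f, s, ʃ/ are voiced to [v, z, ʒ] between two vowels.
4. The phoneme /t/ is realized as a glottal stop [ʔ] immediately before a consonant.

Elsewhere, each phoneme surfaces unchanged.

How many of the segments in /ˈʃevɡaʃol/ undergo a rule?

Segments that undergo a rule: /a/ → [ə] (rule 1); /ʃ/ → [ʒ] (rule 3); /o/ → [ə] (rule 1); /l/ → [ɫ] (rule 2).
All other segments surface unchanged.

4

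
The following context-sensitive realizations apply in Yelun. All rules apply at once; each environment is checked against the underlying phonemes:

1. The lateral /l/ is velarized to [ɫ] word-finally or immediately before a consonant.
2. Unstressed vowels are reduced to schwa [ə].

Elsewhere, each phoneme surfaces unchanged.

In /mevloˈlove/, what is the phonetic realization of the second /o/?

/o/ (between /l/ and /v/) is in the target of rule 2 but the environment (in an unstressed syllable) is not met → [o].

[o]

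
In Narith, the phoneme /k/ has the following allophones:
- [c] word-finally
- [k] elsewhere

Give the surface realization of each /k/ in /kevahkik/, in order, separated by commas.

[k], [k], [c]

Occurrence 1 (position 1): no conditioning environment matches → elsewhere allophone [k].
Occurrence 2 (position 6): no conditioning environment matches → elsewhere allophone [k].
Occurrence 3 (position 8): word-finally → [c].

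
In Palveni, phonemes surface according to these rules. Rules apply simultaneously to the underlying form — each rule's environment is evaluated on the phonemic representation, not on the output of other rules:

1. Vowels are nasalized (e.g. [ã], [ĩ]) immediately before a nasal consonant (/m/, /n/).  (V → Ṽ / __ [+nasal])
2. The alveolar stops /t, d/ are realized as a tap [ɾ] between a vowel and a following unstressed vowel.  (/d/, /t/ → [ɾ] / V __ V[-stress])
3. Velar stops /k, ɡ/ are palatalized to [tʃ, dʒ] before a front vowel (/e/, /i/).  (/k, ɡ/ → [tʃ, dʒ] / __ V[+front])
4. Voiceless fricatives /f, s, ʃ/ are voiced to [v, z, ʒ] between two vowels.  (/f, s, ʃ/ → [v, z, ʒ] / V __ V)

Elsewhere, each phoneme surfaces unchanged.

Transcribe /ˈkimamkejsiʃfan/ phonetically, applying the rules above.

[ˈtʃĩmãmtʃejsiʃfãn]

/k/ meets the environment for rule 3 (before a front vowel) → [tʃ].
Rule 1 applies to /i/ (between /k/ and /m/: before a nasal consonant) → [ĩ].
/m/ — not in any rule's target class → [m].
/a/ (between /m/ and /m/) occurs before a nasal consonant → [ã] by rule 1.
/m/ stays [m].
Rule 3 applies to /k/ (between /m/ and /e/: before a front vowel) → [tʃ].
/e/ (between /k/ and /j/): rule 1 targets it, but not before a nasal consonant → unchanged [e].
/j/ stays [j].
/s/ (between /j/ and /i/): rule 4 targets it, but not between two vowels → unchanged [s].
/i/ — between /s/ and /ʃ/; rule 1 does not apply here → [i].
/ʃ/ (between /i/ and /f/) fails the environment for rule 4, so it stays [ʃ].
/f/ — between /ʃ/ and /a/; rule 4 does not apply here → [f].
/a/ — between /f/ and /n/, before a nasal consonant — surfaces as [ã] (rule 1).
/n/ (word-final): no rule targets it → [n].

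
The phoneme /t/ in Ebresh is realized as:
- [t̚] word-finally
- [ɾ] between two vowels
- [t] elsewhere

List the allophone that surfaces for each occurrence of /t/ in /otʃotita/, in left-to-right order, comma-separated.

Occurrence 1 (position 2): no conditioning environment matches → elsewhere allophone [t].
Occurrence 2 (position 5): between two vowels → [ɾ].
Occurrence 3 (position 7): between two vowels → [ɾ].

[t], [ɾ], [ɾ]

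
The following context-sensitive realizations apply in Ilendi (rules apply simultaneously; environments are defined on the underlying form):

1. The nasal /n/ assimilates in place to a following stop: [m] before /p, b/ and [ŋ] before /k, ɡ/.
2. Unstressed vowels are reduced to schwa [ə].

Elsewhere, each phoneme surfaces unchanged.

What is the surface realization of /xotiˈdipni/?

/o/ (between /x/ and /t/): in an unstressed syllable, so rule 2 applies → [ə].
/i/ (between /t/ and /d/) occurs in an unstressed syllable → [ə] by rule 2.
/i/ (between /d/ and /p/) is in the target of rule 2 but the environment (in an unstressed syllable) is not met → [i].
/n/ (between /p/ and /i/): rule 1 targets it, but not before a labial or velar stop → unchanged [n].
Rule 2 applies to /i/ (word-final: in an unstressed syllable) → [ə].

[xətəˈdipnə]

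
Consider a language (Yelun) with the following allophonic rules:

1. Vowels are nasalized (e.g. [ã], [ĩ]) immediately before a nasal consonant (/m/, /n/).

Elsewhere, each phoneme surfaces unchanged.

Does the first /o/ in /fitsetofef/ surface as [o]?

Yes

/o/ (between /t/ and /f/) is in the target of rule 1 but the environment (before a nasal consonant) is not met → [o].
The actual realization is [o], which matches [o].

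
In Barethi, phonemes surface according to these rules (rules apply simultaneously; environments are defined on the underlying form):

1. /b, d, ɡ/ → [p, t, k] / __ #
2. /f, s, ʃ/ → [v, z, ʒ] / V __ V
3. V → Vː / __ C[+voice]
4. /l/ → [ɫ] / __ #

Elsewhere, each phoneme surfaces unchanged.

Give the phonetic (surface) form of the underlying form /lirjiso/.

/l/ (word-initial) is in the target of rule 4 but the environment (word-finally) is not met → [l].
Rule 3 applies to /i/ (between /l/ and /r/: before a voiced consonant) → [iː].
/i/ — between /j/ and /s/; rule 3 does not apply here → [i].
/s/ meets the environment for rule 2 (between two vowels) → [z].
/o/ (word-final): rule 3 targets it, but not before a voiced consonant → unchanged [o].

[liːrjizo]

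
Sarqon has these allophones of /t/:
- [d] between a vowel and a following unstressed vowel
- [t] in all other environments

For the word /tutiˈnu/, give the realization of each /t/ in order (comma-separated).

[t], [d]

Occurrence 1 (position 1): no conditioning environment matches → elsewhere allophone [t].
Occurrence 2 (position 3): between a vowel and a following unstressed vowel → [d].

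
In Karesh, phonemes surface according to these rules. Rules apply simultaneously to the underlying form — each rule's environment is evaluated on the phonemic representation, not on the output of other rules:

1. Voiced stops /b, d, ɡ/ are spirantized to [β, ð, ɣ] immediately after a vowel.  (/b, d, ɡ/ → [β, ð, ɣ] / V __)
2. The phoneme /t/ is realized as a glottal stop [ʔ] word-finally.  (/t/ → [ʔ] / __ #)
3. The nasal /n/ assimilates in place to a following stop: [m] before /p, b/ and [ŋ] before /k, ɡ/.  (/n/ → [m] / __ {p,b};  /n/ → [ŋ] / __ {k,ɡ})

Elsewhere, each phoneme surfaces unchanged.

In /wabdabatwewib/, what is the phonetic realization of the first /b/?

[β]

/b/ meets the environment for rule 1 (immediately after a vowel) → [β].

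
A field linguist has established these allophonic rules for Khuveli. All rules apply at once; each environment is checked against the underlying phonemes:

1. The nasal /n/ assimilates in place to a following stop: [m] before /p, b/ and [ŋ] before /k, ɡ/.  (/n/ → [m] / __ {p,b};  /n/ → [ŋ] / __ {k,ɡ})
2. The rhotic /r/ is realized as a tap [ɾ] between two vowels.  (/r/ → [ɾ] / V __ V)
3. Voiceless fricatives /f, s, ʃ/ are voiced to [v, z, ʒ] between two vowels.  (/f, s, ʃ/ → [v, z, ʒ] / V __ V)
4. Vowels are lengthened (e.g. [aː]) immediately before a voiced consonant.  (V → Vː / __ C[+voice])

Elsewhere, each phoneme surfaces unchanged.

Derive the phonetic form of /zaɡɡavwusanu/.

/a/ — between /z/ and /ɡ/, before a voiced consonant — surfaces as [aː] (rule 4).
/a/ — between /ɡ/ and /v/, before a voiced consonant — surfaces as [aː] (rule 4).
/u/ (between /w/ and /s/) is in the target of rule 4 but the environment (before a voiced consonant) is not met → [u].
Rule 3 applies to /s/ (between /u/ and /a/: between two vowels) → [z].
Rule 4 applies to /a/ (between /s/ and /n/: before a voiced consonant) → [aː].
/n/ (between /a/ and /u/): rule 1 targets it, but not before a labial or velar stop → unchanged [n].
/u/ (word-final): rule 4 targets it, but not before a voiced consonant → unchanged [u].

[zaːɡɡaːvwuzaːnu]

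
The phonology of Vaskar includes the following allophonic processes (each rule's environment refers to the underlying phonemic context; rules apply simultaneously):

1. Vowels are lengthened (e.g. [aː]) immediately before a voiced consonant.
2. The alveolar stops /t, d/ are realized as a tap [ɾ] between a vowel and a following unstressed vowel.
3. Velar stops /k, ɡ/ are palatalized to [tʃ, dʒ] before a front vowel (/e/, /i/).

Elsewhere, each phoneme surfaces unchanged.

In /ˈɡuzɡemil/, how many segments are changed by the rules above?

Segments that undergo a rule: /u/ → [uː] (rule 1); /ɡ/ → [dʒ] (rule 3); /e/ → [eː] (rule 1); /i/ → [iː] (rule 1).
All other segments surface unchanged.

4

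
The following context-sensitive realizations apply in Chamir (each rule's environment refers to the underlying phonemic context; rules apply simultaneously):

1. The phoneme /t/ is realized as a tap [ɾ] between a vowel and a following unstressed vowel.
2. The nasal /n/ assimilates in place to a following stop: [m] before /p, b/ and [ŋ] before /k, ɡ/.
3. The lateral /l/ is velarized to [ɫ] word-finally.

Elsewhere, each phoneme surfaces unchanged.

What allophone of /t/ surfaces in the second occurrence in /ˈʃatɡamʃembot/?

[t]

/t/ (word-final) fails the environment for rule 1, so it stays [t].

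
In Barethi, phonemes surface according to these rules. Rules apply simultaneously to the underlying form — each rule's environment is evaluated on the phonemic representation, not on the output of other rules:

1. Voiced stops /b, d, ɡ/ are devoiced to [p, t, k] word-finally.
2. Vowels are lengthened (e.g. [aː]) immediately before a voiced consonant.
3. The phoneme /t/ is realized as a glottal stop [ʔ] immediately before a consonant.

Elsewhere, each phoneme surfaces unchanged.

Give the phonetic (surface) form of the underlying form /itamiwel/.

/i/ — word-initial; rule 2 does not apply here → [i].
/t/ (between /i/ and /a/): rule 3 targets it, but not immediately before a consonant → unchanged [t].
Rule 2 applies to /a/ (between /t/ and /m/: before a voiced consonant) → [aː].
/i/ meets the environment for rule 2 (before a voiced consonant) → [iː].
/e/ (between /w/ and /l/): before a voiced consonant, so rule 2 applies → [eː].

[itaːmiːweːl]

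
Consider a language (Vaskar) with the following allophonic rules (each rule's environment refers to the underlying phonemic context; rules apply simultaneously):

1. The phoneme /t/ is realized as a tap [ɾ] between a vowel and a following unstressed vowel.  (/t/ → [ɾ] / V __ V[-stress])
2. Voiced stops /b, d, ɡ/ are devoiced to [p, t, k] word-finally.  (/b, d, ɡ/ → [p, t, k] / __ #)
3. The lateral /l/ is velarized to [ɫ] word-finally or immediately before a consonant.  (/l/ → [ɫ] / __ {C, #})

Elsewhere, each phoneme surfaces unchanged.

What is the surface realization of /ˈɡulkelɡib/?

[ˈɡuɫkeɫɡip]

/ɡ/ (word-initial) is in the target of rule 2 but the environment (word-finally) is not met → [ɡ].
/u/ (between /ɡ/ and /l/): no rule targets it → [u].
/l/ — between /u/ and /k/, word-finally or immediately before a consonant — surfaces as [ɫ] (rule 3).
/k/ stays [k].
/e/ (between /k/ and /l/): no rule targets it → [e].
/l/ (between /e/ and /ɡ/) occurs word-finally or immediately before a consonant → [ɫ] by rule 3.
/ɡ/ (between /l/ and /i/): rule 2 targets it, but not word-finally → unchanged [ɡ].
/i/ stays [i].
/b/ (word-final) occurs word-finally → [p] by rule 2.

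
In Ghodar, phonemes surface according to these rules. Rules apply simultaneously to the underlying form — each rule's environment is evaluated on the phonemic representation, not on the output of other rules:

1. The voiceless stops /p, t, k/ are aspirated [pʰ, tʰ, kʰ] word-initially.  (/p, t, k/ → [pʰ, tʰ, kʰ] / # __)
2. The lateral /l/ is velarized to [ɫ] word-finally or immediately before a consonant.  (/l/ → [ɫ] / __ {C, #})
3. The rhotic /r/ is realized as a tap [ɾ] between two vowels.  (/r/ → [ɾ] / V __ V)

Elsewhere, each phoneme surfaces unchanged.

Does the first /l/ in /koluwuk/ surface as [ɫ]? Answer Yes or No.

No

/l/ (between /o/ and /u/) is in the target of rule 2 but the environment (word-finally or immediately before a consonant) is not met → [l].
The actual realization is [l], not [ɫ].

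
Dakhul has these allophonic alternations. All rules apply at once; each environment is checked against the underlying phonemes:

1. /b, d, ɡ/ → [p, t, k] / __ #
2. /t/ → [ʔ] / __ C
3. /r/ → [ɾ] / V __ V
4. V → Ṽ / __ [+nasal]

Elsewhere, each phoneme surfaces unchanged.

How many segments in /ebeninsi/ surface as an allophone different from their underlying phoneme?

Segments that undergo a rule: /e/ → [ẽ] (rule 4); /i/ → [ĩ] (rule 4).
All other segments surface unchanged.

2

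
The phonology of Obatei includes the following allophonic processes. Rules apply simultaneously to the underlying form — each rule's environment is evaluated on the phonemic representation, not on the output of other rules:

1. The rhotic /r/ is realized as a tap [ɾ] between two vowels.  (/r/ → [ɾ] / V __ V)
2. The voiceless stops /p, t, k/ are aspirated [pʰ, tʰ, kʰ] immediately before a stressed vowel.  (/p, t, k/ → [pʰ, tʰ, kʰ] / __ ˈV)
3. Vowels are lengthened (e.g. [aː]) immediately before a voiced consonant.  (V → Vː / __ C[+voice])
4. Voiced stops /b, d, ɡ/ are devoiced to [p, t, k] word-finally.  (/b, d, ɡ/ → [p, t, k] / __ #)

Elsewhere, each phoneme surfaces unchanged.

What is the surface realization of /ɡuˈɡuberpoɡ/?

[ɡuːˈɡuːbeːrpoːk]

/ɡ/ (word-initial) fails the environment for rule 4, so it stays [ɡ].
/u/ (between /ɡ/ and /ɡ/) occurs before a voiced consonant → [uː] by rule 3.
/ɡ/ (between /u/ and /u/) is in the target of rule 4 but the environment (word-finally) is not met → [ɡ].
/u/ (between /ɡ/ and /b/) occurs before a voiced consonant → [uː] by rule 3.
/b/ — between /u/ and /e/; rule 4 does not apply here → [b].
/e/ (between /b/ and /r/) occurs before a voiced consonant → [eː] by rule 3.
/r/ — between /e/ and /p/; rule 1 does not apply here → [r].
/p/ (between /r/ and /o/) fails the environment for rule 2, so it stays [p].
Rule 3 applies to /o/ (between /p/ and /ɡ/: before a voiced consonant) → [oː].
/ɡ/ — word-final, word-finally — surfaces as [k] (rule 4).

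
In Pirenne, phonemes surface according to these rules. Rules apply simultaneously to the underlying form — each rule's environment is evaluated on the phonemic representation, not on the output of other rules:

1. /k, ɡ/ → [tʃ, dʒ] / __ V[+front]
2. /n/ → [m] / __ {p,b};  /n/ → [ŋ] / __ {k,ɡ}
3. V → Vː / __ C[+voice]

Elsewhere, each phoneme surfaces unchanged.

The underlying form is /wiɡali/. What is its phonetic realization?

/w/ (word-initial) is unaffected → [w].
/i/ meets the environment for rule 3 (before a voiced consonant) → [iː].
/ɡ/ (between /i/ and /a/) fails the environment for rule 1, so it stays [ɡ].
Rule 3 applies to /a/ (between /ɡ/ and /l/: before a voiced consonant) → [aː].
/l/ (between /a/ and /i/): no rule targets it → [l].
/i/ — word-final; rule 3 does not apply here → [i].

[wiːɡaːli]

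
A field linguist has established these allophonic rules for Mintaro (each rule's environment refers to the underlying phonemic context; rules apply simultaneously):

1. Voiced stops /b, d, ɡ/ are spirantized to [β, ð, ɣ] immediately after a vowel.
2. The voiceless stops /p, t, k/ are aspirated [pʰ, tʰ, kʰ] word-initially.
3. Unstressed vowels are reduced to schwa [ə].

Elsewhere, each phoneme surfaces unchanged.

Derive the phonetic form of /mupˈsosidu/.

Rule 3 applies to /u/ (between /m/ and /p/: in an unstressed syllable) → [ə].
/p/ — between /u/ and /s/; rule 2 does not apply here → [p].
/o/ (between /s/ and /s/): rule 3 targets it, but not in an unstressed syllable → unchanged [o].
/i/ (between /s/ and /d/): in an unstressed syllable, so rule 3 applies → [ə].
Rule 1 applies to /d/ (between /i/ and /u/: immediately after a vowel) → [ð].
/u/ (word-final): in an unstressed syllable, so rule 3 applies → [ə].

[məpˈsosəðə]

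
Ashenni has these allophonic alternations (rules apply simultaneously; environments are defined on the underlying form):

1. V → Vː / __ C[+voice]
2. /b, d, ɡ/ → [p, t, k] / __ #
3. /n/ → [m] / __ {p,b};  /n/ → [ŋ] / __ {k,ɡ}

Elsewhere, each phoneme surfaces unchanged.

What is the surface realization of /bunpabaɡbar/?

/b/ (word-initial) is in the target of rule 2 but the environment (word-finally) is not met → [b].
/u/ meets the environment for rule 1 (before a voiced consonant) → [uː].
Rule 3 applies to /n/ (between /u/ and /p/: before a labial or velar stop) → [m].
/a/ (between /p/ and /b/) occurs before a voiced consonant → [aː] by rule 1.
/b/ (between /a/ and /a/): rule 2 targets it, but not word-finally → unchanged [b].
/a/ (between /b/ and /ɡ/) occurs before a voiced consonant → [aː] by rule 1.
/ɡ/ — between /a/ and /b/; rule 2 does not apply here → [ɡ].
/b/ (between /ɡ/ and /a/) fails the environment for rule 2, so it stays [b].
/a/ — between /b/ and /r/, before a voiced consonant — surfaces as [aː] (rule 1).

[buːmpaːbaːɡbaːr]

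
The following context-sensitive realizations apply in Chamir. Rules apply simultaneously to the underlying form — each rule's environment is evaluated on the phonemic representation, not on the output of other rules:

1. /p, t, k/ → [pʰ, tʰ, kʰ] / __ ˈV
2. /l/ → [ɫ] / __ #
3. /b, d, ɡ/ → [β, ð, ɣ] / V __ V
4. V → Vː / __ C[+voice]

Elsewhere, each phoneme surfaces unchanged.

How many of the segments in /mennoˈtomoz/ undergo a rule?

4

Segments that undergo a rule: /e/ → [eː] (rule 4); /t/ → [tʰ] (rule 1); /o/ → [oː] (rule 4); /o/ → [oː] (rule 4).
All other segments surface unchanged.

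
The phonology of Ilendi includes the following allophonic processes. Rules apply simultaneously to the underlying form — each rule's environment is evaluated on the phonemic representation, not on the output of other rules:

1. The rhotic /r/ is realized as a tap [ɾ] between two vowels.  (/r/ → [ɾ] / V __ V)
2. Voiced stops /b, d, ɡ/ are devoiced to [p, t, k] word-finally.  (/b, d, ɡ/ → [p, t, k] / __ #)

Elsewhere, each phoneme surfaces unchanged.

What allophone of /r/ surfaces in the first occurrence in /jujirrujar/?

[r]

/r/ (between /i/ and /r/): rule 1 targets it, but not between two vowels → unchanged [r].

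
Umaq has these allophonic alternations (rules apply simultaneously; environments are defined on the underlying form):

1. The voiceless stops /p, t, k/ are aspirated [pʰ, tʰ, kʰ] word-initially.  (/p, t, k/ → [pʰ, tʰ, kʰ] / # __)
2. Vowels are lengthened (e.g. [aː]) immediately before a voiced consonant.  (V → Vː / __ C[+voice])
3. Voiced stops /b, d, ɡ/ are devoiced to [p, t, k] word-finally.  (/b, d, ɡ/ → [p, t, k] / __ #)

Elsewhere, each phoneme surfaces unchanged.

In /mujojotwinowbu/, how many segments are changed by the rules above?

Segments that undergo a rule: /u/ → [uː] (rule 2); /o/ → [oː] (rule 2); /i/ → [iː] (rule 2); /o/ → [oː] (rule 2).
All other segments surface unchanged.

4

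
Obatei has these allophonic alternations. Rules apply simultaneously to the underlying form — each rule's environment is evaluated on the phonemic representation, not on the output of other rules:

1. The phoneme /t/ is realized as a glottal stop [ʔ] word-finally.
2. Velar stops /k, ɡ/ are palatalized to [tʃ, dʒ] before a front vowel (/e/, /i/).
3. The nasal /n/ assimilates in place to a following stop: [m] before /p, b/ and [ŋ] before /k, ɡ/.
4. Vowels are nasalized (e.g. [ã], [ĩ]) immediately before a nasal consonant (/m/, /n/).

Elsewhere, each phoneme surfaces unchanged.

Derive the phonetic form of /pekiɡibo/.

/p/ (word-initial) is unaffected → [p].
/e/ (between /p/ and /k/): rule 4 targets it, but not before a nasal consonant → unchanged [e].
/k/ meets the environment for rule 2 (before a front vowel) → [tʃ].
/i/ (between /k/ and /ɡ/) fails the environment for rule 4, so it stays [i].
/ɡ/ — between /i/ and /i/, before a front vowel — surfaces as [dʒ] (rule 2).
/i/ (between /ɡ/ and /b/) fails the environment for rule 4, so it stays [i].
/b/ stays [b].
/o/ — word-final; rule 4 does not apply here → [o].

[petʃidʒibo]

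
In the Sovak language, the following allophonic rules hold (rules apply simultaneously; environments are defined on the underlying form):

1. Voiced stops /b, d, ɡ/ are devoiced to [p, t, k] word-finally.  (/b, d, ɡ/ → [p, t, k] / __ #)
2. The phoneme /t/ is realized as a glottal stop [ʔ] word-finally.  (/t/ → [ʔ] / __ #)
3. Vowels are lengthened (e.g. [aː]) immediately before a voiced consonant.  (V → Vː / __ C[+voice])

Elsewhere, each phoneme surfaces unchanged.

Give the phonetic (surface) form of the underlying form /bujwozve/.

[buːjwoːzve]

/b/ (word-initial) is in the target of rule 1 but the environment (word-finally) is not met → [b].
Rule 3 applies to /u/ (between /b/ and /j/: before a voiced consonant) → [uː].
/j/ (between /u/ and /w/): no rule targets it → [j].
/w/ — not in any rule's target class → [w].
Rule 3 applies to /o/ (between /w/ and /z/: before a voiced consonant) → [oː].
/z/ stays [z].
/v/ — not in any rule's target class → [v].
/e/ — word-final; rule 3 does not apply here → [e].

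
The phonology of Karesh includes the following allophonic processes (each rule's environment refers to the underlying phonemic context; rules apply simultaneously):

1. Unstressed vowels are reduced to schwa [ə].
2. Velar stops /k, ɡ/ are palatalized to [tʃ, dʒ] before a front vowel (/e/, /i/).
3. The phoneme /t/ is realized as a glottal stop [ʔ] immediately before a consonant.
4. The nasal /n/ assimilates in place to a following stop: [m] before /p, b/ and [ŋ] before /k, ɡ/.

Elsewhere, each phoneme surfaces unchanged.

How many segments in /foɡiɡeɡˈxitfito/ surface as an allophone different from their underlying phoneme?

Segments that undergo a rule: /o/ → [ə] (rule 1); /ɡ/ → [dʒ] (rule 2); /i/ → [ə] (rule 1); /ɡ/ → [dʒ] (rule 2); /e/ → [ə] (rule 1); /t/ → [ʔ] (rule 3); /i/ → [ə] (rule 1); /o/ → [ə] (rule 1).
All other segments surface unchanged.

8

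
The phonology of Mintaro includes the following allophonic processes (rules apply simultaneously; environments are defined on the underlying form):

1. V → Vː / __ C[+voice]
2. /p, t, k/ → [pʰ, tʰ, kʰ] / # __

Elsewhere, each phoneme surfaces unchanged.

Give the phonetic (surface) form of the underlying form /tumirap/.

[tʰuːmiːrap]

/t/ meets the environment for rule 2 (word-initially) → [tʰ].
/u/ — between /t/ and /m/, before a voiced consonant — surfaces as [uː] (rule 1).
/i/ (between /m/ and /r/): before a voiced consonant, so rule 1 applies → [iː].
/a/ — between /r/ and /p/; rule 1 does not apply here → [a].
/p/ — word-final; rule 2 does not apply here → [p].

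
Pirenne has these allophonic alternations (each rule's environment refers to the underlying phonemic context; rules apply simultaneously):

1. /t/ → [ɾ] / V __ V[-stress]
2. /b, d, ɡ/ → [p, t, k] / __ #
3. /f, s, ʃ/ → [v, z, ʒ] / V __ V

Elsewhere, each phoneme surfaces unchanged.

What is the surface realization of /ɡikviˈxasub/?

/ɡ/ (word-initial): rule 2 targets it, but not word-finally → unchanged [ɡ].
/i/ — not in any rule's target class → [i].
/k/ stays [k].
/v/ — not in any rule's target class → [v].
/i/ stays [i].
/x/ stays [x].
/a/ — not in any rule's target class → [a].
/s/ — between /a/ and /u/, between two vowels — surfaces as [z] (rule 3).
/u/ — not in any rule's target class → [u].
/b/ — word-final, word-finally — surfaces as [p] (rule 2).

[ɡikviˈxazup]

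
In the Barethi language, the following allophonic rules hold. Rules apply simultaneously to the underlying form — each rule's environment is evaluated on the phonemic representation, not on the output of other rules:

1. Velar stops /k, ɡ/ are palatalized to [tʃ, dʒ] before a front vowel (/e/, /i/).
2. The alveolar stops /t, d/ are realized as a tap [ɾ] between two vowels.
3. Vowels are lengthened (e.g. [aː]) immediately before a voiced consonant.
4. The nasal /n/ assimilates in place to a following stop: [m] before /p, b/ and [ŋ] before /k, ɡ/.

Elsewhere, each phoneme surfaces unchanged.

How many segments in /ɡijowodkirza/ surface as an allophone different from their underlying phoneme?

6

Segments that undergo a rule: /ɡ/ → [dʒ] (rule 1); /i/ → [iː] (rule 3); /o/ → [oː] (rule 3); /o/ → [oː] (rule 3); /k/ → [tʃ] (rule 1); /i/ → [iː] (rule 3).
All other segments surface unchanged.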